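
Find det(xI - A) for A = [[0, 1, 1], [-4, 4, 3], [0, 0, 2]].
χ_A(x) = (x - 2)^3

xI - A = [[x, -1, -1], [4, x - 4, -3], [0, 0, x - 2]].

Expanding det(xI - A) along the first row:
det(xI - A) = + (x)·det([[x - 4, -3], [0, x - 2]]) - (-1)·det([[4, -3], [0, x - 2]]) + (-1)·det([[4, x - 4], [0, 0]]).

Evaluating gives χ_A(x) = x^3 - 6x^2 + 12x - 8 = (x - 2)^3.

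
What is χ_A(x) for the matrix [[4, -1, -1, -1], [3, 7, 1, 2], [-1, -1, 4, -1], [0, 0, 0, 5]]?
χ_A(x) = (x - 5)^4

xI - A = [[x - 4, 1, 1, 1], [-3, x - 7, -1, -2], [1, 1, x - 4, 1], [0, 0, 0, x - 5]].

Expanding det(xI - A) along the first row:
det(xI - A) = + (x - 4)·det([[x - 7, -1, -2], [1, x - 4, 1], [0, 0, x - 5]]) - (1)·det([[-3, -1, -2], [1, x - 4, 1], [0, 0, x - 5]]) + (1)·det([[-3, x - 7, -2], [1, 1, 1], [0, 0, x - 5]]) - (1)·det([[-3, x - 7, -1], [1, 1, x - 4], [0, 0, 0]]).

Evaluating gives χ_A(x) = x^4 - 20x^3 + 150x^2 - 500x + 625 = (x - 5)^4.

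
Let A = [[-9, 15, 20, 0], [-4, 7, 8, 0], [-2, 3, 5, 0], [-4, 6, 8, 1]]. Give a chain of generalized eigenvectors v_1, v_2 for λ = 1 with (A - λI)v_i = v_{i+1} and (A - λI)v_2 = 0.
We seek v_1 ∈ ker((A - I)^2) \ ker(A - I), then set v_{i+1} = (A - I) v_i.

One such chain is v_1 = [[-11, -3, -3, -1]]^T, v_2 = [[5, 2, 1, 2]]^T. Check: (A - I) v_2 = [[0, 0, 0, 0]]^T = 0.

v_1 = [[-11, -3, -3, -1]]^T, v_2 = [[5, 2, 1, 2]]^T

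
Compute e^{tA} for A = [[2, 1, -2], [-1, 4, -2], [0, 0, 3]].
e^{tA} = [[(1 - t)*e^{3*t}, t*e^{3*t}, -2*t*e^{3*t}], [-t*e^{3*t}, (t + 1)*e^{3*t}, -2*t*e^{3*t}], [0, 0, e^{3*t}]]

A has Jordan form J = [[3, 1, 0], [0, 3, 0], [0, 0, 3]] with A = PJP^{-1}, so e^{tA} = P e^{tJ} P^{-1}.

For a Jordan block J_k(λ), e^{tJ_k(λ)} = e^{λt} · (I + tN + t^2 N^2/2! + ... + t^{k-1} N^{k-1}/(k-1)!) where N is the nilpotent superdiagonal part.

Assembling the blocks and conjugating back gives the entries of e^{tA} as shown above.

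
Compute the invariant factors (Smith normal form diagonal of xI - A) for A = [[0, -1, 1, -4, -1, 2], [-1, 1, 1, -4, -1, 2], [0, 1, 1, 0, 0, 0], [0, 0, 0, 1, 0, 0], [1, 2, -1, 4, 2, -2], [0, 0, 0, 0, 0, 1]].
x - 1, x - 1, x - 1, (x - 1)^3

The Jordan structure of A has elementary divisors (x - 1)^3, (x - 1), (x - 1), (x - 1). Arranging the block sizes at each eigenvalue in decreasing order and taking row products gives the invariant factors.

Invariant factors (smallest first, each dividing the next): x - 1, x - 1, x - 1, (x - 1)^3.

Check: the last factor (x - 1)^3 is the minimal polynomial, and the product (x - 1)^6 is the characteristic polynomial.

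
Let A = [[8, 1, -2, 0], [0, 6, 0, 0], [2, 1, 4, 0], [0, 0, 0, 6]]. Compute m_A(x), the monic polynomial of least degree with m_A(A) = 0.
m_A(x) = (x - 6)^2

The characteristic polynomial factors as (x - 6)^4. The minimal polynomial is ∏(x - λ)^{k_λ} where k_λ is the size of the largest Jordan block at λ.

For λ = 6: rank(A - 6I) = 1, and the largest Jordan block has size 2 (the smallest k with rank((A - 6I)^k) = rank((A - 6I)^(k+1))).

So m_A(x) = (x - 6)^2.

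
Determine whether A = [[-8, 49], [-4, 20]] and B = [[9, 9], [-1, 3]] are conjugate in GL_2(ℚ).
Yes.

Two matrices over a field are similar if and only if they have the same invariant factors.

Both A and B have characteristic polynomial (x - 6)^2 and minimal polynomial (x - 6)^2. Computing further, both have invariant factors (x - 6)^2. Hence A and B are similar.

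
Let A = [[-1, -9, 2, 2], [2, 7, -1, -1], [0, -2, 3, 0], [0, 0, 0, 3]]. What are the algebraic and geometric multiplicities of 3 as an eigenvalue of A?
algebraic multiplicity 4, geometric multiplicity 2

The characteristic polynomial is (x - 3)^4, so the factor x - 3 appears with exponent 4: the algebraic multiplicity is 4.

rank(A - 3I) = 2, so the eigenspace has dimension 4 - 2 = 2: the geometric multiplicity is 2.

Since 2 < 4, A is not diagonalizable.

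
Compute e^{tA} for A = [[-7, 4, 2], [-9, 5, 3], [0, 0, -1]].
A has Jordan form J = [[-1, 1, 0], [0, -1, 0], [0, 0, -1]] with A = PJP^{-1}, so e^{tA} = P e^{tJ} P^{-1}.

For a Jordan block J_k(λ), e^{tJ_k(λ)} = e^{λt} · (I + tN + t^2 N^2/2! + ... + t^{k-1} N^{k-1}/(k-1)!) where N is the nilpotent superdiagonal part.

Assembling the blocks and conjugating back gives the entries of e^{tA} as shown above.

e^{tA} = [[(1 - 6*t)*e^{-t}, 4*t*e^{-t}, 2*t*e^{-t}], [-9*t*e^{-t}, (6*t + 1)*e^{-t}, 3*t*e^{-t}], [0, 0, e^{-t}]]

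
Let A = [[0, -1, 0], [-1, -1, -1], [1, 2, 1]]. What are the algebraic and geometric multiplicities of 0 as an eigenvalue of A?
algebraic multiplicity 3, geometric multiplicity 1

The characteristic polynomial is x^3, so the factor x appears with exponent 3: the algebraic multiplicity is 3.

rank(A) = 2, so the eigenspace has dimension 3 - 2 = 1: the geometric multiplicity is 1.

Since 1 < 3, A is not diagonalizable.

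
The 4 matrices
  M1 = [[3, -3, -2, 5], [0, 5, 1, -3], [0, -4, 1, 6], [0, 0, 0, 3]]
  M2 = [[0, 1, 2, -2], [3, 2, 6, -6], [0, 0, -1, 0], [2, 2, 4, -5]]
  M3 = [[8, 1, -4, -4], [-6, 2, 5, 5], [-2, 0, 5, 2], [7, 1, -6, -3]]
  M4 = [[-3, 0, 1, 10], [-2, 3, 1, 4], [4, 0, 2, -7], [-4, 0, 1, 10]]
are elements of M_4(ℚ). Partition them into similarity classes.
Characteristic polynomials: χ_{M1} = (x - 3)^4, χ_{M2} = (x + 1)^4, χ_{M3} = (x - 3)^4, χ_{M4} = (x - 3)^4.

{M1, M3, M4}: invariant factors x - 3, (x - 3)^3.

{M2}: invariant factors x + 1, x + 1, (x + 1)^2.

Matrices are similar if and only if their invariant-factor lists agree; the partition into similarity classes is {M1, M3, M4}, {M2}.

2 classes: {M1, M3, M4}, {M2}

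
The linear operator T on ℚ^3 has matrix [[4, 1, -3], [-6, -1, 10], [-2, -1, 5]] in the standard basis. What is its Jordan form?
The characteristic polynomial is det(xI - A) = (x - 3)^2(x - 2), so the eigenvalues are 2 (algebraic multiplicity 1), 3 (algebraic multiplicity 2).

For λ = 2: algebraic multiplicity 1 gives one 1×1 block.

For λ = 3: rank(A - 3I) = 2, rank((A - 3I)^2) = 1. The eigenspace has dimension 3 - 2 = 1, so there is 1 Jordan block; the rank sequence gives block sizes [2].

Assembling the blocks gives the Jordan form J above.

J = [[2, 0, 0], [0, 3, 1], [0, 0, 3]]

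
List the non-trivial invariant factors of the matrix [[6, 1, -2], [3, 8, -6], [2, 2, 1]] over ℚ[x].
x - 5, (x - 5)^2

The Jordan structure of A has elementary divisors (x - 5)^2, (x - 5). Arranging the block sizes at each eigenvalue in decreasing order and taking row products gives the invariant factors.

Invariant factors (smallest first, each dividing the next): x - 5, (x - 5)^2.

Check: the last factor (x - 5)^2 is the minimal polynomial, and the product (x - 5)^3 is the characteristic polynomial.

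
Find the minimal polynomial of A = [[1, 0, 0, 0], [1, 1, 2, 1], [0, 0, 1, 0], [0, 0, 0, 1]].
m_A(x) = (x - 1)^2

The characteristic polynomial factors as (x - 1)^4. The minimal polynomial is ∏(x - λ)^{k_λ} where k_λ is the size of the largest Jordan block at λ.

For λ = 1: rank(A - I) = 1, and the largest Jordan block has size 2 (the smallest k with rank((A - I)^k) = rank((A - I)^(k+1))).

So m_A(x) = (x - 1)^2.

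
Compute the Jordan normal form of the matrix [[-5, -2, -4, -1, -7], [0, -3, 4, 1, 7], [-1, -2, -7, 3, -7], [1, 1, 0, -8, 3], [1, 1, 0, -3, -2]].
The characteristic polynomial is det(xI - A) = (x + 5)^5, so the eigenvalues are -5 (algebraic multiplicity 5).

For λ = -5: rank(A + 5I) = 3, rank((A + 5I)^2) = 1, rank((A + 5I)^3) = 0. The eigenspace has dimension 5 - 3 = 2, so there are 2 Jordan blocks; the rank sequence gives block sizes [3, 2].

Assembling the blocks gives the Jordan form J above.

J = [[-5, 1, 0, 0, 0], [0, -5, 1, 0, 0], [0, 0, -5, 0, 0], [0, 0, 0, -5, 1], [0, 0, 0, 0, -5]]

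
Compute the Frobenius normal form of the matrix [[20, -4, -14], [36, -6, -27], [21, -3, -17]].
R = [[0, 0, -12], [1, 0, 1], [0, 1, -3]]

The invariant factors of A (the non-unit diagonal entries of the Smith normal form of xI - A over ℚ[x]) are (x + 4)(x^2 - x + 3), each dividing the next. The characteristic polynomial is their product, (x + 4)(x^2 - x + 3).

The rational canonical form is the block-diagonal matrix of companion matrices C(f_i):
R = [[0, 0, -12], [1, 0, 1], [0, 1, -3]].

Note the characteristic polynomial does not split into linear factors over ℚ, so A has no Jordan form over ℚ; the rational canonical form exists over any field.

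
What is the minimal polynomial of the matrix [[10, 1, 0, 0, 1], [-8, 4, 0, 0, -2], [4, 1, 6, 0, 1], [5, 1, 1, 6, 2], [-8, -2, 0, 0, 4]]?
The characteristic polynomial factors as (x - 6)^5. The minimal polynomial is ∏(x - λ)^{k_λ} where k_λ is the size of the largest Jordan block at λ.

For λ = 6: rank(A - 6I) = 2, and the largest Jordan block has size 2 (the smallest k with rank((A - 6I)^k) = rank((A - 6I)^(k+1))).

So m_A(x) = (x - 6)^2.

m_A(x) = (x - 6)^2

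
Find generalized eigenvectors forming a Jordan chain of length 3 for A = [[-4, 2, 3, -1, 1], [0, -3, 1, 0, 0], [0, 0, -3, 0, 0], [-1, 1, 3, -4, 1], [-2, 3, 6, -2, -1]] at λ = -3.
v_1 = [[5, -1, 1, 2, 5]]^T, v_2 = [[-1, 1, 0, 0, -1]]^T, v_3 = [[2, 0, 0, 1, 3]]^T

We seek v_1 ∈ ker((A + 3I)^3) \ ker((A + 3I)^2), then set v_{i+1} = (A + 3I) v_i.

One such chain is v_1 = [[5, -1, 1, 2, 5]]^T, v_2 = [[-1, 1, 0, 0, -1]]^T, v_3 = [[2, 0, 0, 1, 3]]^T. Check: (A + 3I) v_3 = [[0, 0, 0, 0, 0]]^T = 0.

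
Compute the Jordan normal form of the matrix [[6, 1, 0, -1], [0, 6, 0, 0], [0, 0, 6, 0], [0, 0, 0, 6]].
J = [[6, 1, 0, 0], [0, 6, 0, 0], [0, 0, 6, 0], [0, 0, 0, 6]]

The characteristic polynomial is det(xI - A) = (x - 6)^4, so the eigenvalues are 6 (algebraic multiplicity 4).

For λ = 6: rank(A - 6I) = 1, rank((A - 6I)^2) = 0. The eigenspace has dimension 4 - 1 = 3, so there are 3 Jordan blocks; the rank sequence gives block sizes [2, 1, 1].

Assembling the blocks gives the Jordan form J above.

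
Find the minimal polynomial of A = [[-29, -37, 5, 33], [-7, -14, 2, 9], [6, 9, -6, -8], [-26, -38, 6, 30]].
m_A(x) = (x + 4)(x + 5)^3

The characteristic polynomial factors as (x + 4)(x + 5)^3. The minimal polynomial is ∏(x - λ)^{k_λ} where k_λ is the size of the largest Jordan block at λ.

For λ = -5: rank(A + 5I) = 3, and the largest Jordan block has size 3 (the smallest k with rank((A + 5I)^k) = rank((A + 5I)^(k+1))).
For λ = -4: rank(A + 4I) = 3, and the largest Jordan block has size 1 (the smallest k with rank((A + 4I)^k) = rank((A + 4I)^(k+1))).

So m_A(x) = (x + 4)(x + 5)^3.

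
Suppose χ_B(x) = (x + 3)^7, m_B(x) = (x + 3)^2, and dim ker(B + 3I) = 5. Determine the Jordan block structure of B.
λ = -3: algebraic multiplicity 7 (exponent in χ_B), largest block size 2 (exponent in m_B), 5 blocks (geometric multiplicity). These force block sizes [2, 2, 1, 1, 1].

Jordan blocks: (-3, 2), (-3, 2), (-3, 1), (-3, 1), (-3, 1)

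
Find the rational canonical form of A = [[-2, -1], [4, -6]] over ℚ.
R = [[0, -16], [1, -8]]

The invariant factors of A (the non-unit diagonal entries of the Smith normal form of xI - A over ℚ[x]) are (x + 4)^2, each dividing the next. The characteristic polynomial is their product, (x + 4)^2.

The rational canonical form is the block-diagonal matrix of companion matrices C(f_i):
R = [[0, -16], [1, -8]].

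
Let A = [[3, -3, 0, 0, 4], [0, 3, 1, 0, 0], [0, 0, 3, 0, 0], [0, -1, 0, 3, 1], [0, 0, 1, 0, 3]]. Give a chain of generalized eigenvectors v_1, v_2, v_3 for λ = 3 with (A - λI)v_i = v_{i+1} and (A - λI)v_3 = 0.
v_1 = [[-1, -8, 1, -2, -6]]^T, v_2 = [[0, 1, 0, 2, 1]]^T, v_3 = [[1, 0, 0, 0, 0]]^T

We seek v_1 ∈ ker((A - 3I)^3) \ ker((A - 3I)^2), then set v_{i+1} = (A - 3I) v_i.

One such chain is v_1 = [[-1, -8, 1, -2, -6]]^T, v_2 = [[0, 1, 0, 2, 1]]^T, v_3 = [[1, 0, 0, 0, 0]]^T. Check: (A - 3I) v_3 = [[0, 0, 0, 0, 0]]^T = 0.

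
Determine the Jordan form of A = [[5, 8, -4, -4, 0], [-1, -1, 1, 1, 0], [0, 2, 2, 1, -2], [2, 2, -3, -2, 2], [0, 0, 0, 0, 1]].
The characteristic polynomial is det(xI - A) = (x - 1)^5, so the eigenvalues are 1 (algebraic multiplicity 5).

For λ = 1: rank(A - I) = 2, rank((A - I)^2) = 0. The eigenspace has dimension 5 - 2 = 3, so there are 3 Jordan blocks; the rank sequence gives block sizes [2, 2, 1].

Assembling the blocks gives the Jordan form J above.

J = [[1, 1, 0, 0, 0], [0, 1, 0, 0, 0], [0, 0, 1, 1, 0], [0, 0, 0, 1, 0], [0, 0, 0, 0, 1]]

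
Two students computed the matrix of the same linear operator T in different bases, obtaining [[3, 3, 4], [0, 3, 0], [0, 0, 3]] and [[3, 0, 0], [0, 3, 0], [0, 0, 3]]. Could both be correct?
No.

Both have characteristic polynomial (x - 3)^3, but the minimal polynomial of A is (x - 3)^2 while the minimal polynomial of B is x - 3. The minimal polynomial is a similarity invariant, so A and B are not similar.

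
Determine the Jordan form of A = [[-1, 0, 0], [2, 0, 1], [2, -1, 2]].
J = [[-1, 0, 0], [0, 1, 1], [0, 0, 1]]

The characteristic polynomial is det(xI - A) = (x - 1)^2(x + 1), so the eigenvalues are -1 (algebraic multiplicity 1), 1 (algebraic multiplicity 2).

For λ = -1: algebraic multiplicity 1 gives one 1×1 block.

For λ = 1: rank(A - I) = 2, rank((A - I)^2) = 1. The eigenspace has dimension 3 - 2 = 1, so there is 1 Jordan block; the rank sequence gives block sizes [2].

Assembling the blocks gives the Jordan form J above.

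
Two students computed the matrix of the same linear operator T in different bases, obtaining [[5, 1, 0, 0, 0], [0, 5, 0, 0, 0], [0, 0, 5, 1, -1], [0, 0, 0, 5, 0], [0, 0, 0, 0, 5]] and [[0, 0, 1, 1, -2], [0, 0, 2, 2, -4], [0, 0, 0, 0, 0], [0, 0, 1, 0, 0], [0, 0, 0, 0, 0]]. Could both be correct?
trace(A) = 25 but trace(B) = 0. The trace is a similarity invariant, so A and B are not similar.

No.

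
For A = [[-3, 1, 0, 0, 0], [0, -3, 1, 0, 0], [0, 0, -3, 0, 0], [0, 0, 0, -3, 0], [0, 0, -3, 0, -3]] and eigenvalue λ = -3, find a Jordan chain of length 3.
We seek v_1 ∈ ker((A + 3I)^3) \ ker((A + 3I)^2), then set v_{i+1} = (A + 3I) v_i.

One such chain is v_1 = [[2, 0, 1, 1, -2]]^T, v_2 = [[0, 1, 0, 0, -3]]^T, v_3 = [[1, 0, 0, 0, 0]]^T. Check: (A + 3I) v_3 = [[0, 0, 0, 0, 0]]^T = 0.

v_1 = [[2, 0, 1, 1, -2]]^T, v_2 = [[0, 1, 0, 0, -3]]^T, v_3 = [[1, 0, 0, 0, 0]]^T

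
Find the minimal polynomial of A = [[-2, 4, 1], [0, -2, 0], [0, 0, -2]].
m_A(x) = (x + 2)^2

The characteristic polynomial factors as (x + 2)^3. The minimal polynomial is ∏(x - λ)^{k_λ} where k_λ is the size of the largest Jordan block at λ.

For λ = -2: rank(A + 2I) = 1, and the largest Jordan block has size 2 (the smallest k with rank((A + 2I)^k) = rank((A + 2I)^(k+1))).

So m_A(x) = (x + 2)^2.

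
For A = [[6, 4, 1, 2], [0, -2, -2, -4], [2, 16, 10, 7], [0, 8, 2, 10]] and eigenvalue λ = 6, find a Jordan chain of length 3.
We seek v_1 ∈ ker((A - 6I)^3) \ ker((A - 6I)^2), then set v_{i+1} = (A - 6I) v_i.

One such chain is v_1 = [[0, 0, 2, -1]]^T, v_2 = [[0, 0, 1, 0]]^T, v_3 = [[1, -2, 4, 2]]^T. Check: (A - 6I) v_3 = [[0, 0, 0, 0]]^T = 0.

v_1 = [[0, 0, 2, -1]]^T, v_2 = [[0, 0, 1, 0]]^T, v_3 = [[1, -2, 4, 2]]^T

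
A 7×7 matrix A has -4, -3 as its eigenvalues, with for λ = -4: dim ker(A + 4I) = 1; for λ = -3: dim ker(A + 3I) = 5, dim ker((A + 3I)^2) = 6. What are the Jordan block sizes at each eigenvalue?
λ = -4: successive nullity increments [1] count blocks of size ≥ k; block sizes are [1].
λ = -3: successive nullity increments [5, 1] count blocks of size ≥ k; block sizes are [2, 1, 1, 1, 1].

Jordan blocks: (-4, 1), (-3, 2), (-3, 1), (-3, 1), (-3, 1), (-3, 1)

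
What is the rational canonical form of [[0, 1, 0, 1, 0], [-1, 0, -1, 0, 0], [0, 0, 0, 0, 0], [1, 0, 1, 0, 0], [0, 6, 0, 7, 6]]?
R = [[0, 0, 0, 0, 0], [0, 0, 0, 0, 0], [0, 1, 0, 0, 0], [0, 0, 1, 0, 0], [0, 0, 0, 1, 6]]

The invariant factors of A (the non-unit diagonal entries of the Smith normal form of xI - A over ℚ[x]) are x, x^3(x - 6), each dividing the next. The characteristic polynomial is their product, x^4(x - 6).

The rational canonical form is the block-diagonal matrix of companion matrices C(f_i):
R = [[0, 0, 0, 0, 0], [0, 0, 0, 0, 0], [0, 1, 0, 0, 0], [0, 0, 1, 0, 0], [0, 0, 0, 1, 6]].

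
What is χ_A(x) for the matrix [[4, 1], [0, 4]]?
χ_A(x) = (x - 4)^2

xI - A = [[x - 4, -1], [0, x - 4]].

Expanding det(xI - A) along the first row:
det(xI - A) = + (x - 4)·det([[x - 4]]) - (-1)·det([[0]]).

Evaluating gives χ_A(x) = x^2 - 8x + 16 = (x - 4)^2.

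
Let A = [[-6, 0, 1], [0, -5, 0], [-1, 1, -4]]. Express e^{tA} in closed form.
e^{tA} = [[(1 - t)*e^{-5*t}, t^2*e^{-5*t}/2, t*e^{-5*t}], [0, e^{-5*t}, 0], [-t*e^{-5*t}, t*(t + 2)*e^{-5*t}/2, (t + 1)*e^{-5*t}]]

A has Jordan form J = [[-5, 1, 0], [0, -5, 1], [0, 0, -5]] with A = PJP^{-1}, so e^{tA} = P e^{tJ} P^{-1}.

For a Jordan block J_k(λ), e^{tJ_k(λ)} = e^{λt} · (I + tN + t^2 N^2/2! + ... + t^{k-1} N^{k-1}/(k-1)!) where N is the nilpotent superdiagonal part.

Assembling the blocks and conjugating back gives the entries of e^{tA} as shown above.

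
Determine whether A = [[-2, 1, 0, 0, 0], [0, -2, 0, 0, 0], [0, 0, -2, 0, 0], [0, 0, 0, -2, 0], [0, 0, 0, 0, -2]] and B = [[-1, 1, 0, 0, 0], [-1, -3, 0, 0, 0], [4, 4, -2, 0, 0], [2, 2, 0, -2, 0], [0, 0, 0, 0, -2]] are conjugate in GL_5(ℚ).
Two matrices over a field are similar if and only if they have the same invariant factors.

Both A and B have characteristic polynomial (x + 2)^5 and minimal polynomial (x + 2)^2. Computing further, both have invariant factors x + 2, x + 2, x + 2, (x + 2)^2. Hence A and B are similar.

Yes.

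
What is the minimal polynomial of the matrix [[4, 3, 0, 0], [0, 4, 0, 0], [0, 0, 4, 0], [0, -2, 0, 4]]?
m_A(x) = (x - 4)^2

The characteristic polynomial factors as (x - 4)^4. The minimal polynomial is ∏(x - λ)^{k_λ} where k_λ is the size of the largest Jordan block at λ.

For λ = 4: rank(A - 4I) = 1, and the largest Jordan block has size 2 (the smallest k with rank((A - 4I)^k) = rank((A - 4I)^(k+1))).

So m_A(x) = (x - 4)^2.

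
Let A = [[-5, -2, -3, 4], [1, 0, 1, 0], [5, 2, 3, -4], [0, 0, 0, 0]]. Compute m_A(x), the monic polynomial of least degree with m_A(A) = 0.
m_A(x) = x^2(x + 2)

The characteristic polynomial factors as x^3(x + 2). The minimal polynomial is ∏(x - λ)^{k_λ} where k_λ is the size of the largest Jordan block at λ.

For λ = -2: rank(A + 2I) = 3, and the largest Jordan block has size 1 (the smallest k with rank((A + 2I)^k) = rank((A + 2I)^(k+1))).
For λ = 0: rank(A) = 2, and the largest Jordan block has size 2 (the smallest k with rank(A^k) = rank(A^(k+1))).

So m_A(x) = x^2(x + 2).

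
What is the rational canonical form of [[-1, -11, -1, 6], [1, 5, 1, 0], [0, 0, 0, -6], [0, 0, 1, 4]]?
The invariant factors of A (the non-unit diagonal entries of the Smith normal form of xI - A over ℚ[x]) are x^2 - 4x + 6, x^2 - 4x + 6, each dividing the next. The characteristic polynomial is their product, (x^2 - 4x + 6)^2.

The rational canonical form is the block-diagonal matrix of companion matrices C(f_i):
R = [[0, -6, 0, 0], [1, 4, 0, 0], [0, 0, 0, -6], [0, 0, 1, 4]].

Note the characteristic polynomial does not split into linear factors over ℚ, so A has no Jordan form over ℚ; the rational canonical form exists over any field.

R = [[0, -6, 0, 0], [1, 4, 0, 0], [0, 0, 0, -6], [0, 0, 1, 4]]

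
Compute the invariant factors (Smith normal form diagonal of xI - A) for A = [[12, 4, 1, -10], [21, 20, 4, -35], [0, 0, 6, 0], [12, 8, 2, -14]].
x - 6, (x - 6)^3

The Jordan structure of A has elementary divisors (x - 6)^3, (x - 6). Arranging the block sizes at each eigenvalue in decreasing order and taking row products gives the invariant factors.

Invariant factors (smallest first, each dividing the next): x - 6, (x - 6)^3.

Check: the last factor (x - 6)^3 is the minimal polynomial, and the product (x - 6)^4 is the characteristic polynomial.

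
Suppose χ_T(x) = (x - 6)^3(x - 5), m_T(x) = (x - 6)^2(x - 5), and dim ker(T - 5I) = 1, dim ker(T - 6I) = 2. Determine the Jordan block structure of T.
λ = 5: algebraic multiplicity 1 (exponent in χ_T), largest block size 1 (exponent in m_T), 1 block (geometric multiplicity). This forces block sizes [1].
λ = 6: algebraic multiplicity 3 (exponent in χ_T), largest block size 2 (exponent in m_T), 2 blocks (geometric multiplicity). These force block sizes [2, 1].

Jordan blocks: (5, 1), (6, 2), (6, 1)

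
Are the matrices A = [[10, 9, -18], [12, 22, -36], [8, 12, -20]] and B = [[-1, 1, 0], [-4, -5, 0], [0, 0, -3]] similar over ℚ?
No.

trace(A) = 12 but trace(B) = -9. The trace is a similarity invariant, so A and B are not similar.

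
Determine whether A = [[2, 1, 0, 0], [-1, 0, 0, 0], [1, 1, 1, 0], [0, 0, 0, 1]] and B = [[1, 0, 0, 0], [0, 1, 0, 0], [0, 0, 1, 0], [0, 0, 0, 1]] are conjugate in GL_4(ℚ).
Both have characteristic polynomial (x - 1)^4, but the minimal polynomial of A is (x - 1)^2 while the minimal polynomial of B is x - 1. The minimal polynomial is a similarity invariant, so A and B are not similar.

No.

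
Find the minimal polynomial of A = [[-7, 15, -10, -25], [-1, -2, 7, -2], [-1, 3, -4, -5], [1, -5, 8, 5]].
m_A(x) = (x + 2)^3

The characteristic polynomial factors as (x + 2)^4. The minimal polynomial is ∏(x - λ)^{k_λ} where k_λ is the size of the largest Jordan block at λ.

For λ = -2: rank(A + 2I) = 2, and the largest Jordan block has size 3 (the smallest k with rank((A + 2I)^k) = rank((A + 2I)^(k+1))).

So m_A(x) = (x + 2)^3.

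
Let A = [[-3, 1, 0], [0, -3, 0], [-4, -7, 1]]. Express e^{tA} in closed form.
e^{tA} = [[e^{-3*t}, t*e^{-3*t}, 0], [0, e^{-3*t}, 0], [-e^{t} + e^{-3*t}, (t - 2*e^{4*t} + 2)*e^{-3*t}, e^{t}]]

A has Jordan form J = [[-3, 1, 0], [0, -3, 0], [0, 0, 1]] with A = PJP^{-1}, so e^{tA} = P e^{tJ} P^{-1}.

For a Jordan block J_k(λ), e^{tJ_k(λ)} = e^{λt} · (I + tN + t^2 N^2/2! + ... + t^{k-1} N^{k-1}/(k-1)!) where N is the nilpotent superdiagonal part.

Assembling the blocks and conjugating back gives the entries of e^{tA} as shown above.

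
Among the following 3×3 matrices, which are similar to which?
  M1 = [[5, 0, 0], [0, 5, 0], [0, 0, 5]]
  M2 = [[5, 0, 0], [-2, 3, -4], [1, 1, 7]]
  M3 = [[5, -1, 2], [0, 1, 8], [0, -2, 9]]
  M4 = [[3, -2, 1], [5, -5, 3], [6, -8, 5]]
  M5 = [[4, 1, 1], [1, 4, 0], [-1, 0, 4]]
Characteristic polynomials: χ_{M1} = (x - 5)^3, χ_{M2} = (x - 5)^3, χ_{M3} = (x - 5)^3, χ_{M4} = (x - 1)^3, χ_{M5} = (x - 4)^3.

{M1}: invariant factors x - 5, x - 5, x - 5.

{M2, M3}: invariant factors x - 5, (x - 5)^2.

{M4}: invariant factors (x - 1)^3.

{M5}: invariant factors (x - 4)^3.

Matrices are similar if and only if their invariant-factor lists agree; the partition into similarity classes is {M1}, {M2, M3}, {M4}, {M5}.

4 classes: {M1}, {M2, M3}, {M4}, {M5}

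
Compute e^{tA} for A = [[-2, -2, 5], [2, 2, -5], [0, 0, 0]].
A has Jordan form J = [[0, 1, 0], [0, 0, 0], [0, 0, 0]] with A = PJP^{-1}, so e^{tA} = P e^{tJ} P^{-1}.

For a Jordan block J_k(λ), e^{tJ_k(λ)} = e^{λt} · (I + tN + t^2 N^2/2! + ... + t^{k-1} N^{k-1}/(k-1)!) where N is the nilpotent superdiagonal part.

Assembling the blocks and conjugating back gives the entries of e^{tA} as shown above.

e^{tA} = [[1 - 2*t, -2*t, 5*t], [2*t, 2*t + 1, -5*t], [0, 0, 1]]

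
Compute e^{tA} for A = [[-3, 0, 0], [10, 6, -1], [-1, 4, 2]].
A has Jordan form J = [[-3, 0, 0], [0, 4, 1], [0, 0, 4]] with A = PJP^{-1}, so e^{tA} = P e^{tJ} P^{-1}.

For a Jordan block J_k(λ), e^{tJ_k(λ)} = e^{λt} · (I + tN + t^2 N^2/2! + ... + t^{k-1} N^{k-1}/(k-1)!) where N is the nilpotent superdiagonal part.

Assembling the blocks and conjugating back gives the entries of e^{tA} as shown above.

e^{tA} = [[e^{-3*t}, 0, 0], [((3*t + 1)*e^{7*t} - 1)*e^{-3*t}, (2*t + 1)*e^{4*t}, -t*e^{4*t}], [((6*t - 1)*e^{7*t} + 1)*e^{-3*t}, 4*t*e^{4*t}, (1 - 2*t)*e^{4*t}]]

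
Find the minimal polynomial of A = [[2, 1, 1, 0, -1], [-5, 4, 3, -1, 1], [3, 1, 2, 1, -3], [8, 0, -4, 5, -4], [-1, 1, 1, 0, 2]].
The characteristic polynomial factors as (x - 3)^5. The minimal polynomial is ∏(x - λ)^{k_λ} where k_λ is the size of the largest Jordan block at λ.

For λ = 3: rank(A - 3I) = 2, and the largest Jordan block has size 2 (the smallest k with rank((A - 3I)^k) = rank((A - 3I)^(k+1))).

So m_A(x) = (x - 3)^2.

m_A(x) = (x - 3)^2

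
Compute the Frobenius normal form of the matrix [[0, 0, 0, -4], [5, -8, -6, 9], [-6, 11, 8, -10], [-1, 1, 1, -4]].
The invariant factors of A (the non-unit diagonal entries of the Smith normal form of xI - A over ℚ[x]) are (x + 4)(x^3 - x + 1), each dividing the next. The characteristic polynomial is their product, (x + 4)(x^3 - x + 1).

The rational canonical form is the block-diagonal matrix of companion matrices C(f_i):
R = [[0, 0, 0, -4], [1, 0, 0, 3], [0, 1, 0, 1], [0, 0, 1, -4]].

Note the characteristic polynomial does not split into linear factors over ℚ, so A has no Jordan form over ℚ; the rational canonical form exists over any field.

R = [[0, 0, 0, -4], [1, 0, 0, 3], [0, 1, 0, 1], [0, 0, 1, -4]]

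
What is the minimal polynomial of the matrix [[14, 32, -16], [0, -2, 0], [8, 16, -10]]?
m_A(x) = (x - 6)(x + 2)

The characteristic polynomial factors as (x - 6)(x + 2)^2. The minimal polynomial is ∏(x - λ)^{k_λ} where k_λ is the size of the largest Jordan block at λ.

For λ = -2: rank(A + 2I) = 1, and the largest Jordan block has size 1 (the smallest k with rank((A + 2I)^k) = rank((A + 2I)^(k+1))).
For λ = 6: rank(A - 6I) = 2, and the largest Jordan block has size 1 (the smallest k with rank((A - 6I)^k) = rank((A - 6I)^(k+1))).

So m_A(x) = (x - 6)(x + 2).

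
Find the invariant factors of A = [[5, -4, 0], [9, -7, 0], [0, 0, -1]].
The Jordan structure of A has elementary divisors (x + 1)^2, (x + 1). Arranging the block sizes at each eigenvalue in decreasing order and taking row products gives the invariant factors.

Invariant factors (smallest first, each dividing the next): x + 1, (x + 1)^2.

Check: the last factor (x + 1)^2 is the minimal polynomial, and the product (x + 1)^3 is the characteristic polynomial.

x + 1, (x + 1)^2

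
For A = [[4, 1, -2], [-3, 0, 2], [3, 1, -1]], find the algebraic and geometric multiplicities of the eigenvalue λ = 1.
The characteristic polynomial is (x - 1)^3, so the factor x - 1 appears with exponent 3: the algebraic multiplicity is 3.

rank(A - I) = 1, so the eigenspace has dimension 3 - 1 = 2: the geometric multiplicity is 2.

Since 2 < 3, A is not diagonalizable.

algebraic multiplicity 3, geometric multiplicity 2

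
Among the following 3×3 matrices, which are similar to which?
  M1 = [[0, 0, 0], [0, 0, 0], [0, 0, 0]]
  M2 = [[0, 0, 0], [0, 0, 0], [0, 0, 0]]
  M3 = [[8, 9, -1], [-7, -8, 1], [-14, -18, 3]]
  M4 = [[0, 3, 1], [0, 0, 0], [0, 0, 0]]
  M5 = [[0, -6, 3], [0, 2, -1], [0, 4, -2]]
3 classes: {M1, M2}, {M3}, {M4, M5}

Characteristic polynomials: χ_{M1} = x^3, χ_{M2} = x^3, χ_{M3} = (x - 1)^3, χ_{M4} = x^3, χ_{M5} = x^3.

{M1, M2}: invariant factors x, x, x.

{M3}: invariant factors x - 1, (x - 1)^2.

{M4, M5}: invariant factors x, x^2.

Matrices are similar if and only if their invariant-factor lists agree; the partition into similarity classes is {M1, M2}, {M3}, {M4, M5}.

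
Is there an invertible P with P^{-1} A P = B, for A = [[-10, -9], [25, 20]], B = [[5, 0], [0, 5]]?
No.

Both have characteristic polynomial (x - 5)^2, but the minimal polynomial of A is (x - 5)^2 while the minimal polynomial of B is x - 5. The minimal polynomial is a similarity invariant, so A and B are not similar.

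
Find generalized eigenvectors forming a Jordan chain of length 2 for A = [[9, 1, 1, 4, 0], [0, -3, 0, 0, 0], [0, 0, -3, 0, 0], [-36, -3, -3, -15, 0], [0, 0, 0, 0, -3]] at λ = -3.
We seek v_1 ∈ ker((A + 3I)^2) \ ker(A + 3I), then set v_{i+1} = (A + 3I) v_i.

One such chain is v_1 = [[0, 1, 0, 0, -1]]^T, v_2 = [[1, 0, 0, -3, 0]]^T. Check: (A + 3I) v_2 = [[0, 0, 0, 0, 0]]^T = 0.

v_1 = [[0, 1, 0, 0, -1]]^T, v_2 = [[1, 0, 0, -3, 0]]^T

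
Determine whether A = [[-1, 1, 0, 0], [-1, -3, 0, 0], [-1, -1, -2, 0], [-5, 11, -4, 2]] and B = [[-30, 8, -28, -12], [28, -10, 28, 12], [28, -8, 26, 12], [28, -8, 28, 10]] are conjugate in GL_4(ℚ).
No.

Both have characteristic polynomial (x - 2)(x + 2)^3, but the minimal polynomial of A is (x - 2)(x + 2)^2 while the minimal polynomial of B is (x - 2)(x + 2). The minimal polynomial is a similarity invariant, so A and B are not similar.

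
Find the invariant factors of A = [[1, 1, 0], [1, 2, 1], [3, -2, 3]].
(x - 2)^3

The Jordan structure of A has elementary divisors (x - 2)^3. Arranging the block sizes at each eigenvalue in decreasing order and taking row products gives the invariant factors.

Invariant factors (smallest first, each dividing the next): (x - 2)^3.

Check: the last factor (x - 2)^3 is the minimal polynomial, and the product (x - 2)^3 is the characteristic polynomial.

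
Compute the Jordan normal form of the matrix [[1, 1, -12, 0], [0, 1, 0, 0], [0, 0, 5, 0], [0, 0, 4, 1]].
The characteristic polynomial is det(xI - A) = (x - 5)(x - 1)^3, so the eigenvalues are 1 (algebraic multiplicity 3), 5 (algebraic multiplicity 1).

For λ = 1: rank(A - I) = 2, rank((A - I)^2) = 1. The eigenspace has dimension 4 - 2 = 2, so there are 2 Jordan blocks; the rank sequence gives block sizes [2, 1].

For λ = 5: algebraic multiplicity 1 gives one 1×1 block.

Assembling the blocks gives the Jordan form J above.

J = [[1, 1, 0, 0], [0, 1, 0, 0], [0, 0, 1, 0], [0, 0, 0, 5]]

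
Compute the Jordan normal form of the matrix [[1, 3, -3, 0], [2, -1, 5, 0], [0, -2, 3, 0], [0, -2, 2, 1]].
The characteristic polynomial is det(xI - A) = (x - 1)^4, so the eigenvalues are 1 (algebraic multiplicity 4).

For λ = 1: rank(A - I) = 2, rank((A - I)^2) = 1, rank((A - I)^3) = 0. The eigenspace has dimension 4 - 2 = 2, so there are 2 Jordan blocks; the rank sequence gives block sizes [3, 1].

Assembling the blocks gives the Jordan form J above.

J = [[1, 1, 0, 0], [0, 1, 1, 0], [0, 0, 1, 0], [0, 0, 0, 1]]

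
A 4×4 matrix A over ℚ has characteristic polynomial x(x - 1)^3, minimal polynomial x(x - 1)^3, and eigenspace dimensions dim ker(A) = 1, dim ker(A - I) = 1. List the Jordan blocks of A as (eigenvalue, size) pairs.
λ = 0: algebraic multiplicity 1 (exponent in χ_A), largest block size 1 (exponent in m_A), 1 block (geometric multiplicity). This forces block sizes [1].
λ = 1: algebraic multiplicity 3 (exponent in χ_A), largest block size 3 (exponent in m_A), 1 block (geometric multiplicity). This forces block sizes [3].

Jordan blocks: (0, 1), (1, 3)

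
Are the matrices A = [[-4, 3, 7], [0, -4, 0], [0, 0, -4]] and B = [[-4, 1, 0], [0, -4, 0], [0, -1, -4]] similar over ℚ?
Yes.

Two matrices over a field are similar if and only if they have the same invariant factors.

Both A and B have characteristic polynomial (x + 4)^3 and minimal polynomial (x + 4)^2. Computing further, both have invariant factors x + 4, (x + 4)^2. Hence A and B are similar.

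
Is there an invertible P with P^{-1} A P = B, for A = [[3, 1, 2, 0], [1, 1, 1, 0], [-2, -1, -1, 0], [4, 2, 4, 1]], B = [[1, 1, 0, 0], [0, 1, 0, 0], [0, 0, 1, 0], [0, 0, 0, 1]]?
Both have characteristic polynomial (x - 1)^4, but the minimal polynomial of A is (x - 1)^3 while the minimal polynomial of B is (x - 1)^2. The minimal polynomial is a similarity invariant, so A and B are not similar.

No.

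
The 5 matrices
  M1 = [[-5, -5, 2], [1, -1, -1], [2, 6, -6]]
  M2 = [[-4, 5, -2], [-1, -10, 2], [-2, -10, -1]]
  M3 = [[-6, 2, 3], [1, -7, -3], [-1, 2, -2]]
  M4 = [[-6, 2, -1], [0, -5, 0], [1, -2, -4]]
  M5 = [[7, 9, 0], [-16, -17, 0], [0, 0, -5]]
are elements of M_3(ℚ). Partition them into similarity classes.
2 classes: {M1}, {M2, M3, M4, M5}

Characteristic polynomials: χ_{M1} = (x + 4)^3, χ_{M2} = (x + 5)^3, χ_{M3} = (x + 5)^3, χ_{M4} = (x + 5)^3, χ_{M5} = (x + 5)^3.

{M1}: invariant factors (x + 4)^3.

{M2, M3, M4, M5}: invariant factors x + 5, (x + 5)^2.

Matrices are similar if and only if their invariant-factor lists agree; the partition into similarity classes is {M1}, {M2, M3, M4, M5}.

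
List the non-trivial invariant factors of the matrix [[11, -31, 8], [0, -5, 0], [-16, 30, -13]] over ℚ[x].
The Jordan structure of A has elementary divisors (x + 5)^2, (x - 3). Arranging the block sizes at each eigenvalue in decreasing order and taking row products gives the invariant factors.

Invariant factors (smallest first, each dividing the next): (x - 3)(x + 5)^2.

Check: the last factor (x - 3)(x + 5)^2 is the minimal polynomial, and the product (x - 3)(x + 5)^2 is the characteristic polynomial.

(x - 3)(x + 5)^2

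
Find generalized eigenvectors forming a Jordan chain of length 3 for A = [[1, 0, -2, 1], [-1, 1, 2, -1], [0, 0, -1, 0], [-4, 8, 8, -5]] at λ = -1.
v_1 = [[0, 0, 1, 1]]^T, v_2 = [[-1, 1, 0, 4]]^T, v_3 = [[2, -1, 0, -4]]^T

We seek v_1 ∈ ker((A + I)^3) \ ker((A + I)^2), then set v_{i+1} = (A + I) v_i.

One such chain is v_1 = [[0, 0, 1, 1]]^T, v_2 = [[-1, 1, 0, 4]]^T, v_3 = [[2, -1, 0, -4]]^T. Check: (A + I) v_3 = [[0, 0, 0, 0]]^T = 0.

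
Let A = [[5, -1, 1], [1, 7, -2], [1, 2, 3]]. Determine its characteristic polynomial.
xI - A = [[x - 5, 1, -1], [-1, x - 7, 2], [-1, -2, x - 3]].

Expanding det(xI - A) along the first row:
det(xI - A) = + (x - 5)·det([[x - 7, 2], [-2, x - 3]]) - (1)·det([[-1, 2], [-1, x - 3]]) + (-1)·det([[-1, x - 7], [-1, -2]]).

Evaluating gives χ_A(x) = x^3 - 15x^2 + 75x - 125 = (x - 5)^3.

χ_A(x) = (x - 5)^3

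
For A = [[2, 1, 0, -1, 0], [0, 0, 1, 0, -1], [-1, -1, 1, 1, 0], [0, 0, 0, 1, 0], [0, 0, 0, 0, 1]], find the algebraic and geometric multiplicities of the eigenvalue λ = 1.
algebraic multiplicity 5, geometric multiplicity 3

The characteristic polynomial is (x - 1)^5, so the factor x - 1 appears with exponent 5: the algebraic multiplicity is 5.

rank(A - I) = 2, so the eigenspace has dimension 5 - 2 = 3: the geometric multiplicity is 3.

Since 3 < 5, A is not diagonalizable.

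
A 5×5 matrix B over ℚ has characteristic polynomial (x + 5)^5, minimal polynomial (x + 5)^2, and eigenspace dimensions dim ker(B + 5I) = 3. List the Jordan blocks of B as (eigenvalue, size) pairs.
λ = -5: algebraic multiplicity 5 (exponent in χ_B), largest block size 2 (exponent in m_B), 3 blocks (geometric multiplicity). These force block sizes [2, 2, 1].

Jordan blocks: (-5, 2), (-5, 2), (-5, 1)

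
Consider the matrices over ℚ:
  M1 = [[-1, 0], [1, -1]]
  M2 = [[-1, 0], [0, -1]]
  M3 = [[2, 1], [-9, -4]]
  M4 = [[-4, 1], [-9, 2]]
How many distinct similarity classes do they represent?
Characteristic polynomials: χ_{M1} = (x + 1)^2, χ_{M2} = (x + 1)^2, χ_{M3} = (x + 1)^2, χ_{M4} = (x + 1)^2.

{M1, M3, M4}: invariant factors (x + 1)^2.

{M2}: invariant factors x + 1, x + 1.

Matrices are similar if and only if their invariant-factor lists agree; the partition into similarity classes is {M1, M3, M4}, {M2}.

2 classes: {M1, M3, M4}, {M2}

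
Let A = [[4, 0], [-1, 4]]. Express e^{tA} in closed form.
e^{tA} = [[e^{4*t}, 0], [-t*e^{4*t}, e^{4*t}]]

A has Jordan form J = [[4, 1], [0, 4]] with A = PJP^{-1}, so e^{tA} = P e^{tJ} P^{-1}.

For a Jordan block J_k(λ), e^{tJ_k(λ)} = e^{λt} · (I + tN + t^2 N^2/2! + ... + t^{k-1} N^{k-1}/(k-1)!) where N is the nilpotent superdiagonal part.

Assembling the blocks and conjugating back gives the entries of e^{tA} as shown above.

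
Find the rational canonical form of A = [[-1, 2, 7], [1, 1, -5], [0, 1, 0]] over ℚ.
R = [[0, 0, 2], [1, 0, -2], [0, 1, 0]]

The invariant factors of A (the non-unit diagonal entries of the Smith normal form of xI - A over ℚ[x]) are x^3 + 2x - 2, each dividing the next. The characteristic polynomial is their product, x^3 + 2x - 2.

The rational canonical form is the block-diagonal matrix of companion matrices C(f_i):
R = [[0, 0, 2], [1, 0, -2], [0, 1, 0]].

Note the characteristic polynomial does not split into linear factors over ℚ, so A has no Jordan form over ℚ; the rational canonical form exists over any field.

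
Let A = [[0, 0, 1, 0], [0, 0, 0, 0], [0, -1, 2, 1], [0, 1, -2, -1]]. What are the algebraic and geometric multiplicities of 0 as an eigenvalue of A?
algebraic multiplicity 3, geometric multiplicity 2

The characteristic polynomial is x^3(x - 1), so the factor x appears with exponent 3: the algebraic multiplicity is 3.

rank(A) = 2, so the eigenspace has dimension 4 - 2 = 2: the geometric multiplicity is 2.

Since 2 < 3, A is not diagonalizable.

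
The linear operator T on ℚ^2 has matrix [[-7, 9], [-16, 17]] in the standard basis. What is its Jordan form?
The characteristic polynomial is det(xI - A) = (x - 5)^2, so the eigenvalues are 5 (algebraic multiplicity 2).

For λ = 5: rank(A - 5I) = 1, rank((A - 5I)^2) = 0. The eigenspace has dimension 2 - 1 = 1, so there is 1 Jordan block; the rank sequence gives block sizes [2].

Assembling the blocks gives the Jordan form J above.

J = [[5, 1], [0, 5]]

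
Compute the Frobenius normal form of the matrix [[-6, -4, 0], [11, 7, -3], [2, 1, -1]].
R = [[0, 0, 4], [1, 0, -4], [0, 1, 0]]

The invariant factors of A (the non-unit diagonal entries of the Smith normal form of xI - A over ℚ[x]) are x^3 + 4x - 4, each dividing the next. The characteristic polynomial is their product, x^3 + 4x - 4.

The rational canonical form is the block-diagonal matrix of companion matrices C(f_i):
R = [[0, 0, 4], [1, 0, -4], [0, 1, 0]].

Note the characteristic polynomial does not split into linear factors over ℚ, so A has no Jordan form over ℚ; the rational canonical form exists over any field.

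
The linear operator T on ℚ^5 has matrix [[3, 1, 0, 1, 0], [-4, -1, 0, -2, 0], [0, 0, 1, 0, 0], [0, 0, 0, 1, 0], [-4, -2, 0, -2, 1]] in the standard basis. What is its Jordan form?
J = [[1, 1, 0, 0, 0], [0, 1, 0, 0, 0], [0, 0, 1, 0, 0], [0, 0, 0, 1, 0], [0, 0, 0, 0, 1]]

The characteristic polynomial is det(xI - A) = (x - 1)^5, so the eigenvalues are 1 (algebraic multiplicity 5).

For λ = 1: rank(A - I) = 1, rank((A - I)^2) = 0. The eigenspace has dimension 5 - 1 = 4, so there are 4 Jordan blocks; the rank sequence gives block sizes [2, 1, 1, 1].

Assembling the blocks gives the Jordan form J above.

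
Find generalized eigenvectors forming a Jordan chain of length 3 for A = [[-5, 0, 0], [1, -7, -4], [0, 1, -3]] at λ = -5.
We seek v_1 ∈ ker((A + 5I)^3) \ ker((A + 5I)^2), then set v_{i+1} = (A + 5I) v_i.

One such chain is v_1 = [[1, 2, -1]]^T, v_2 = [[0, 1, 0]]^T, v_3 = [[0, -2, 1]]^T. Check: (A + 5I) v_3 = [[0, 0, 0]]^T = 0.

v_1 = [[1, 2, -1]]^T, v_2 = [[0, 1, 0]]^T, v_3 = [[0, -2, 1]]^T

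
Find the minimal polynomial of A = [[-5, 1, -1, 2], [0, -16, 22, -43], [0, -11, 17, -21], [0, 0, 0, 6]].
m_A(x) = (x - 6)^2(x + 5)^2

The characteristic polynomial factors as (x - 6)^2(x + 5)^2. The minimal polynomial is ∏(x - λ)^{k_λ} where k_λ is the size of the largest Jordan block at λ.

For λ = -5: rank(A + 5I) = 3, and the largest Jordan block has size 2 (the smallest k with rank((A + 5I)^k) = rank((A + 5I)^(k+1))).
For λ = 6: rank(A - 6I) = 3, and the largest Jordan block has size 2 (the smallest k with rank((A - 6I)^k) = rank((A - 6I)^(k+1))).

So m_A(x) = (x - 6)^2(x + 5)^2.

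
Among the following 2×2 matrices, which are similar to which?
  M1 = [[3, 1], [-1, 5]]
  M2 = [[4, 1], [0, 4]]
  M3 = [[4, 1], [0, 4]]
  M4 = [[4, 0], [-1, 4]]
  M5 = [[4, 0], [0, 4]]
Characteristic polynomials: χ_{M1} = (x - 4)^2, χ_{M2} = (x - 4)^2, χ_{M3} = (x - 4)^2, χ_{M4} = (x - 4)^2, χ_{M5} = (x - 4)^2.

{M1, M2, M3, M4}: invariant factors (x - 4)^2.

{M5}: invariant factors x - 4, x - 4.

Matrices are similar if and only if their invariant-factor lists agree; the partition into similarity classes is {M1, M2, M3, M4}, {M5}.

2 classes: {M1, M2, M3, M4}, {M5}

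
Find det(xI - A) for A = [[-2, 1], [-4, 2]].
χ_A(x) = x^2

xI - A = [[x + 2, -1], [4, x - 2]].

Expanding det(xI - A) along the first row:
det(xI - A) = + (x + 2)·det([[x - 2]]) - (-1)·det([[4]]).

Evaluating gives χ_A(x) = x^2.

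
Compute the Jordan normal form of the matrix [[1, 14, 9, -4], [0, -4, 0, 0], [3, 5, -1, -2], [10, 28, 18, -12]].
The characteristic polynomial is det(xI - A) = (x + 4)^4, so the eigenvalues are -4 (algebraic multiplicity 4).

For λ = -4: rank(A + 4I) = 2, rank((A + 4I)^2) = 1, rank((A + 4I)^3) = 0. The eigenspace has dimension 4 - 2 = 2, so there are 2 Jordan blocks; the rank sequence gives block sizes [3, 1].

Assembling the blocks gives the Jordan form J above.

J = [[-4, 1, 0, 0], [0, -4, 1, 0], [0, 0, -4, 0], [0, 0, 0, -4]]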